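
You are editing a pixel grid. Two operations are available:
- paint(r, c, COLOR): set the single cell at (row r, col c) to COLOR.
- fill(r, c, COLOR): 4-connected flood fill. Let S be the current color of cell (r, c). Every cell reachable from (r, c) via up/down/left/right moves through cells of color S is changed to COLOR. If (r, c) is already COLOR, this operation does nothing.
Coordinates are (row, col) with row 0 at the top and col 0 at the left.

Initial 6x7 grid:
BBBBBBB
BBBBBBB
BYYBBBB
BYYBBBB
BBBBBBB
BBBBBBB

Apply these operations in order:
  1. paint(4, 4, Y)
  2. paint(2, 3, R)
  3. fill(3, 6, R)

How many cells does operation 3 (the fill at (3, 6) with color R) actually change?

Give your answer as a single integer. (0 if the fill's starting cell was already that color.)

After op 1 paint(4,4,Y):
BBBBBBB
BBBBBBB
BYYBBBB
BYYBBBB
BBBBYBB
BBBBBBB
After op 2 paint(2,3,R):
BBBBBBB
BBBBBBB
BYYRBBB
BYYBBBB
BBBBYBB
BBBBBBB
After op 3 fill(3,6,R) [36 cells changed]:
RRRRRRR
RRRRRRR
RYYRRRR
RYYRRRR
RRRRYRR
RRRRRRR

Answer: 36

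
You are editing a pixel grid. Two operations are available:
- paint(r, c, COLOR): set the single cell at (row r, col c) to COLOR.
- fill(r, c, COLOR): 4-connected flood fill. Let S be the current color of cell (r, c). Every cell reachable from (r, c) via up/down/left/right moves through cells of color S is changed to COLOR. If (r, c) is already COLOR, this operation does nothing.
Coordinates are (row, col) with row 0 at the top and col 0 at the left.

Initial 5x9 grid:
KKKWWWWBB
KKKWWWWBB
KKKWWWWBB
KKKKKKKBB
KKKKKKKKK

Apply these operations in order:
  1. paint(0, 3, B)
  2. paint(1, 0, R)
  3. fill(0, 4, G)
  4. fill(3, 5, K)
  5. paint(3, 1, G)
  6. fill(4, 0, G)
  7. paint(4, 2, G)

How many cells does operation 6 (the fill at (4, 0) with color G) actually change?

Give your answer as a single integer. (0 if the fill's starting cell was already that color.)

After op 1 paint(0,3,B):
KKKBWWWBB
KKKWWWWBB
KKKWWWWBB
KKKKKKKBB
KKKKKKKKK
After op 2 paint(1,0,R):
KKKBWWWBB
RKKWWWWBB
KKKWWWWBB
KKKKKKKBB
KKKKKKKKK
After op 3 fill(0,4,G) [11 cells changed]:
KKKBGGGBB
RKKGGGGBB
KKKGGGGBB
KKKKKKKBB
KKKKKKKKK
After op 4 fill(3,5,K) [0 cells changed]:
KKKBGGGBB
RKKGGGGBB
KKKGGGGBB
KKKKKKKBB
KKKKKKKKK
After op 5 paint(3,1,G):
KKKBGGGBB
RKKGGGGBB
KKKGGGGBB
KGKKKKKBB
KKKKKKKKK
After op 6 fill(4,0,G) [23 cells changed]:
GGGBGGGBB
RGGGGGGBB
GGGGGGGBB
GGGGGGGBB
GGGGGGGGG

Answer: 23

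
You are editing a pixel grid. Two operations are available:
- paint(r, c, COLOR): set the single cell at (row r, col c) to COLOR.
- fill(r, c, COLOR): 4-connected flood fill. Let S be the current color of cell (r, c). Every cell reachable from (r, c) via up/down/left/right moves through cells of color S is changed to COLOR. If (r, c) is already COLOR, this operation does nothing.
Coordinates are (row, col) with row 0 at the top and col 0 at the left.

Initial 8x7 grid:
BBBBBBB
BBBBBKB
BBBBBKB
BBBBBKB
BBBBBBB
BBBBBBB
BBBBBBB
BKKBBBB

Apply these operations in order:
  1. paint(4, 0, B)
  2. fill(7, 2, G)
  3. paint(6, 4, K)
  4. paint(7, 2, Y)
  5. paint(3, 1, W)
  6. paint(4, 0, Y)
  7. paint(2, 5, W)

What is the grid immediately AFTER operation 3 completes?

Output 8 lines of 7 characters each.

Answer: BBBBBBB
BBBBBKB
BBBBBKB
BBBBBKB
BBBBBBB
BBBBBBB
BBBBKBB
BGGBBBB

Derivation:
After op 1 paint(4,0,B):
BBBBBBB
BBBBBKB
BBBBBKB
BBBBBKB
BBBBBBB
BBBBBBB
BBBBBBB
BKKBBBB
After op 2 fill(7,2,G) [2 cells changed]:
BBBBBBB
BBBBBKB
BBBBBKB
BBBBBKB
BBBBBBB
BBBBBBB
BBBBBBB
BGGBBBB
After op 3 paint(6,4,K):
BBBBBBB
BBBBBKB
BBBBBKB
BBBBBKB
BBBBBBB
BBBBBBB
BBBBKBB
BGGBBBB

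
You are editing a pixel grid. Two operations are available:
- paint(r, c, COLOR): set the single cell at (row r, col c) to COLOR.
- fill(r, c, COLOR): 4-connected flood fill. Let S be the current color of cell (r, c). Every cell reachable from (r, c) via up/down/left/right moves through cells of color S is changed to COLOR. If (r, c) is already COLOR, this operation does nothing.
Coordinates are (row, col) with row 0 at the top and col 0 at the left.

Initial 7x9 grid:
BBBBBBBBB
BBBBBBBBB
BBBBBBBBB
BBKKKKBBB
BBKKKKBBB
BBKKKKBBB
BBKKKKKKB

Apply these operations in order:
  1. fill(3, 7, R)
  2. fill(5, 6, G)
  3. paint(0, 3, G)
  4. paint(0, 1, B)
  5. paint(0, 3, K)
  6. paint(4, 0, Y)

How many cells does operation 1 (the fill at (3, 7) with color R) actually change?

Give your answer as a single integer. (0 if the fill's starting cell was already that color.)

After op 1 fill(3,7,R) [45 cells changed]:
RRRRRRRRR
RRRRRRRRR
RRRRRRRRR
RRKKKKRRR
RRKKKKRRR
RRKKKKRRR
RRKKKKKKR

Answer: 45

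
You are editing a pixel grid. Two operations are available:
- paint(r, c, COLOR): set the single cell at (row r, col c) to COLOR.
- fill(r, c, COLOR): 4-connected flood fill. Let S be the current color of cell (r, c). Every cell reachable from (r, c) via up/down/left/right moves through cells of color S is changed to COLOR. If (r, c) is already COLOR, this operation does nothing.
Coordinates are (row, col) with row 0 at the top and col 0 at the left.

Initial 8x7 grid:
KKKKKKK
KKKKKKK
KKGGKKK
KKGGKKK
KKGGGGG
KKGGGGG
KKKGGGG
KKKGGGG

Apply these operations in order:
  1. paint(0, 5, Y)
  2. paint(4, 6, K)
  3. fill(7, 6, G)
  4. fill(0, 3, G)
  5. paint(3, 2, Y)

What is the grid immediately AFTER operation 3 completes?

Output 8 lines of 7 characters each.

Answer: KKKKKYK
KKKKKKK
KKGGKKK
KKGGKKK
KKGGGGK
KKGGGGG
KKKGGGG
KKKGGGG

Derivation:
After op 1 paint(0,5,Y):
KKKKKYK
KKKKKKK
KKGGKKK
KKGGKKK
KKGGGGG
KKGGGGG
KKKGGGG
KKKGGGG
After op 2 paint(4,6,K):
KKKKKYK
KKKKKKK
KKGGKKK
KKGGKKK
KKGGGGK
KKGGGGG
KKKGGGG
KKKGGGG
After op 3 fill(7,6,G) [0 cells changed]:
KKKKKYK
KKKKKKK
KKGGKKK
KKGGKKK
KKGGGGK
KKGGGGG
KKKGGGG
KKKGGGG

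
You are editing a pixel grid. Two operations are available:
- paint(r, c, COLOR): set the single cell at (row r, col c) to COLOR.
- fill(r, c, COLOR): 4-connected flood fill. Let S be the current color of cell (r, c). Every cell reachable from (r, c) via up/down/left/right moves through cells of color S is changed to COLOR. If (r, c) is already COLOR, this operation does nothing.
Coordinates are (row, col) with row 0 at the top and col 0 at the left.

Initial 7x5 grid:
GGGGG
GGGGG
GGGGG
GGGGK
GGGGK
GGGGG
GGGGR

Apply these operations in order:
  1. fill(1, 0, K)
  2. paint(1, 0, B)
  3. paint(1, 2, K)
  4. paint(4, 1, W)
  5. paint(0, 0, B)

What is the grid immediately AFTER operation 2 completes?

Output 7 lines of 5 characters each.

After op 1 fill(1,0,K) [32 cells changed]:
KKKKK
KKKKK
KKKKK
KKKKK
KKKKK
KKKKK
KKKKR
After op 2 paint(1,0,B):
KKKKK
BKKKK
KKKKK
KKKKK
KKKKK
KKKKK
KKKKR

Answer: KKKKK
BKKKK
KKKKK
KKKKK
KKKKK
KKKKK
KKKKR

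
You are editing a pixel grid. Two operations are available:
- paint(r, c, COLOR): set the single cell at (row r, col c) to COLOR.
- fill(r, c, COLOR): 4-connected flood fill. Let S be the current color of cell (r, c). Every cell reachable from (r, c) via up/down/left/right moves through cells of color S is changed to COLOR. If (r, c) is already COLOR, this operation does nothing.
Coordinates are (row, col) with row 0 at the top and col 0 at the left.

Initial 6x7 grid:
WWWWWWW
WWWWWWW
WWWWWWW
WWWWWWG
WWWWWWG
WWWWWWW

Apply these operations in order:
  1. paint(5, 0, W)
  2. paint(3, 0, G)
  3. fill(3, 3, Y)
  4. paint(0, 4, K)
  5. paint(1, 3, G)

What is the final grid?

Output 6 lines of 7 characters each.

After op 1 paint(5,0,W):
WWWWWWW
WWWWWWW
WWWWWWW
WWWWWWG
WWWWWWG
WWWWWWW
After op 2 paint(3,0,G):
WWWWWWW
WWWWWWW
WWWWWWW
GWWWWWG
WWWWWWG
WWWWWWW
After op 3 fill(3,3,Y) [39 cells changed]:
YYYYYYY
YYYYYYY
YYYYYYY
GYYYYYG
YYYYYYG
YYYYYYY
After op 4 paint(0,4,K):
YYYYKYY
YYYYYYY
YYYYYYY
GYYYYYG
YYYYYYG
YYYYYYY
After op 5 paint(1,3,G):
YYYYKYY
YYYGYYY
YYYYYYY
GYYYYYG
YYYYYYG
YYYYYYY

Answer: YYYYKYY
YYYGYYY
YYYYYYY
GYYYYYG
YYYYYYG
YYYYYYY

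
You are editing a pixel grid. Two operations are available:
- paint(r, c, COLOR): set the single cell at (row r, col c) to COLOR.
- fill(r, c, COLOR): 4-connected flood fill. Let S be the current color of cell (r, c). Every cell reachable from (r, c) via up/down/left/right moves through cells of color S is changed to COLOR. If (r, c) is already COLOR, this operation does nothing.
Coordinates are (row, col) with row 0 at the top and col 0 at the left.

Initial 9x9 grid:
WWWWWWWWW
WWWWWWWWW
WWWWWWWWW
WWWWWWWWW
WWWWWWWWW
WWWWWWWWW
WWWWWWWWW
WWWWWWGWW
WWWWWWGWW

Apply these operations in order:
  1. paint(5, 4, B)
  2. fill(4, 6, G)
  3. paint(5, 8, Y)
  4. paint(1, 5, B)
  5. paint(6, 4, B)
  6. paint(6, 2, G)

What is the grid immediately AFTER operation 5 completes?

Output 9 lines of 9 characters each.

Answer: GGGGGGGGG
GGGGGBGGG
GGGGGGGGG
GGGGGGGGG
GGGGGGGGG
GGGGBGGGY
GGGGBGGGG
GGGGGGGGG
GGGGGGGGG

Derivation:
After op 1 paint(5,4,B):
WWWWWWWWW
WWWWWWWWW
WWWWWWWWW
WWWWWWWWW
WWWWWWWWW
WWWWBWWWW
WWWWWWWWW
WWWWWWGWW
WWWWWWGWW
After op 2 fill(4,6,G) [78 cells changed]:
GGGGGGGGG
GGGGGGGGG
GGGGGGGGG
GGGGGGGGG
GGGGGGGGG
GGGGBGGGG
GGGGGGGGG
GGGGGGGGG
GGGGGGGGG
After op 3 paint(5,8,Y):
GGGGGGGGG
GGGGGGGGG
GGGGGGGGG
GGGGGGGGG
GGGGGGGGG
GGGGBGGGY
GGGGGGGGG
GGGGGGGGG
GGGGGGGGG
After op 4 paint(1,5,B):
GGGGGGGGG
GGGGGBGGG
GGGGGGGGG
GGGGGGGGG
GGGGGGGGG
GGGGBGGGY
GGGGGGGGG
GGGGGGGGG
GGGGGGGGG
After op 5 paint(6,4,B):
GGGGGGGGG
GGGGGBGGG
GGGGGGGGG
GGGGGGGGG
GGGGGGGGG
GGGGBGGGY
GGGGBGGGG
GGGGGGGGG
GGGGGGGGG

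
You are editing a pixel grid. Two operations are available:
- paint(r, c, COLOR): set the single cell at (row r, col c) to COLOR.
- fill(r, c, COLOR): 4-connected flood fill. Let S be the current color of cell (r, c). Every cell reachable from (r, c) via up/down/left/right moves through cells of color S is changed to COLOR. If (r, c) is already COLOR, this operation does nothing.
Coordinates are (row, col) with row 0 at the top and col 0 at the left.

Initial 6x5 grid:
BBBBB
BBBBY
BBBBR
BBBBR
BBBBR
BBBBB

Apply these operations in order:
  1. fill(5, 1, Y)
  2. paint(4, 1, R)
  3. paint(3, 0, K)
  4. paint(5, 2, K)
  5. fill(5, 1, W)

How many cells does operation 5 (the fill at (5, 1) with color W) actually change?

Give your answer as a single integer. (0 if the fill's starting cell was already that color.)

After op 1 fill(5,1,Y) [26 cells changed]:
YYYYY
YYYYY
YYYYR
YYYYR
YYYYR
YYYYY
After op 2 paint(4,1,R):
YYYYY
YYYYY
YYYYR
YYYYR
YRYYR
YYYYY
After op 3 paint(3,0,K):
YYYYY
YYYYY
YYYYR
KYYYR
YRYYR
YYYYY
After op 4 paint(5,2,K):
YYYYY
YYYYY
YYYYR
KYYYR
YRYYR
YYKYY
After op 5 fill(5,1,W) [3 cells changed]:
YYYYY
YYYYY
YYYYR
KYYYR
WRYYR
WWKYY

Answer: 3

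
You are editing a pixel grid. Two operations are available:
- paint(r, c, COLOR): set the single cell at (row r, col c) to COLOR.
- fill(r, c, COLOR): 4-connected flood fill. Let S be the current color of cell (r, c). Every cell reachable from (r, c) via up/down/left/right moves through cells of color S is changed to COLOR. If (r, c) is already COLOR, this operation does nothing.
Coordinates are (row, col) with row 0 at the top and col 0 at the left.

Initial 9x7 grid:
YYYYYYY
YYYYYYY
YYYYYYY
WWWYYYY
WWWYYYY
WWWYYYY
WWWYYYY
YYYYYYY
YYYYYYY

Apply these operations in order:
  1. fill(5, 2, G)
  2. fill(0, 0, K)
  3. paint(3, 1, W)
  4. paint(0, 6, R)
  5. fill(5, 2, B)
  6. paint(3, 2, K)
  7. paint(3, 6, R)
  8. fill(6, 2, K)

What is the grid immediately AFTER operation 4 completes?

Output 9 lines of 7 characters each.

Answer: KKKKKKR
KKKKKKK
KKKKKKK
GWGKKKK
GGGKKKK
GGGKKKK
GGGKKKK
KKKKKKK
KKKKKKK

Derivation:
After op 1 fill(5,2,G) [12 cells changed]:
YYYYYYY
YYYYYYY
YYYYYYY
GGGYYYY
GGGYYYY
GGGYYYY
GGGYYYY
YYYYYYY
YYYYYYY
After op 2 fill(0,0,K) [51 cells changed]:
KKKKKKK
KKKKKKK
KKKKKKK
GGGKKKK
GGGKKKK
GGGKKKK
GGGKKKK
KKKKKKK
KKKKKKK
After op 3 paint(3,1,W):
KKKKKKK
KKKKKKK
KKKKKKK
GWGKKKK
GGGKKKK
GGGKKKK
GGGKKKK
KKKKKKK
KKKKKKK
After op 4 paint(0,6,R):
KKKKKKR
KKKKKKK
KKKKKKK
GWGKKKK
GGGKKKK
GGGKKKK
GGGKKKK
KKKKKKK
KKKKKKK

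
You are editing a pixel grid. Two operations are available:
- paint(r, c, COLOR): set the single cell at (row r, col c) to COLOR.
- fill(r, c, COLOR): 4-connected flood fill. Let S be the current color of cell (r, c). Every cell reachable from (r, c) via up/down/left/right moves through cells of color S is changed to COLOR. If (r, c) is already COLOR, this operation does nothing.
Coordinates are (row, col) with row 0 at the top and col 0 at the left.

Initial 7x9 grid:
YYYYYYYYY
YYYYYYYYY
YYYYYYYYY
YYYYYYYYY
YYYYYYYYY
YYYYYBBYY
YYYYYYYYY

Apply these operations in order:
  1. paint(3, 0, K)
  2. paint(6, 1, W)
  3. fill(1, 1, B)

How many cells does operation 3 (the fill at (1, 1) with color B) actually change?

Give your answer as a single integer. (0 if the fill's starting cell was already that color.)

After op 1 paint(3,0,K):
YYYYYYYYY
YYYYYYYYY
YYYYYYYYY
KYYYYYYYY
YYYYYYYYY
YYYYYBBYY
YYYYYYYYY
After op 2 paint(6,1,W):
YYYYYYYYY
YYYYYYYYY
YYYYYYYYY
KYYYYYYYY
YYYYYYYYY
YYYYYBBYY
YWYYYYYYY
After op 3 fill(1,1,B) [59 cells changed]:
BBBBBBBBB
BBBBBBBBB
BBBBBBBBB
KBBBBBBBB
BBBBBBBBB
BBBBBBBBB
BWBBBBBBB

Answer: 59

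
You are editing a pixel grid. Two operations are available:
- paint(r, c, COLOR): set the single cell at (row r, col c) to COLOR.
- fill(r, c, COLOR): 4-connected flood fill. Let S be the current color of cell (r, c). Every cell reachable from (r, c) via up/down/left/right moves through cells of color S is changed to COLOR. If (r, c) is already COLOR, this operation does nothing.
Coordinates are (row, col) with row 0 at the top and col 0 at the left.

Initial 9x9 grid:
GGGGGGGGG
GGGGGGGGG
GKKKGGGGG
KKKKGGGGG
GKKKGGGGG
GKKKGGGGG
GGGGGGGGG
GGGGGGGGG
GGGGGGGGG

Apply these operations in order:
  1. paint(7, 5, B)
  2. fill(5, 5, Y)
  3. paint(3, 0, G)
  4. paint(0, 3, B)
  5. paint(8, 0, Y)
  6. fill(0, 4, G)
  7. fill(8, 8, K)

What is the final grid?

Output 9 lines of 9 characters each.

After op 1 paint(7,5,B):
GGGGGGGGG
GGGGGGGGG
GKKKGGGGG
KKKKGGGGG
GKKKGGGGG
GKKKGGGGG
GGGGGGGGG
GGGGGBGGG
GGGGGGGGG
After op 2 fill(5,5,Y) [67 cells changed]:
YYYYYYYYY
YYYYYYYYY
YKKKYYYYY
KKKKYYYYY
YKKKYYYYY
YKKKYYYYY
YYYYYYYYY
YYYYYBYYY
YYYYYYYYY
After op 3 paint(3,0,G):
YYYYYYYYY
YYYYYYYYY
YKKKYYYYY
GKKKYYYYY
YKKKYYYYY
YKKKYYYYY
YYYYYYYYY
YYYYYBYYY
YYYYYYYYY
After op 4 paint(0,3,B):
YYYBYYYYY
YYYYYYYYY
YKKKYYYYY
GKKKYYYYY
YKKKYYYYY
YKKKYYYYY
YYYYYYYYY
YYYYYBYYY
YYYYYYYYY
After op 5 paint(8,0,Y):
YYYBYYYYY
YYYYYYYYY
YKKKYYYYY
GKKKYYYYY
YKKKYYYYY
YKKKYYYYY
YYYYYYYYY
YYYYYBYYY
YYYYYYYYY
After op 6 fill(0,4,G) [66 cells changed]:
GGGBGGGGG
GGGGGGGGG
GKKKGGGGG
GKKKGGGGG
GKKKGGGGG
GKKKGGGGG
GGGGGGGGG
GGGGGBGGG
GGGGGGGGG
After op 7 fill(8,8,K) [67 cells changed]:
KKKBKKKKK
KKKKKKKKK
KKKKKKKKK
KKKKKKKKK
KKKKKKKKK
KKKKKKKKK
KKKKKKKKK
KKKKKBKKK
KKKKKKKKK

Answer: KKKBKKKKK
KKKKKKKKK
KKKKKKKKK
KKKKKKKKK
KKKKKKKKK
KKKKKKKKK
KKKKKKKKK
KKKKKBKKK
KKKKKKKKK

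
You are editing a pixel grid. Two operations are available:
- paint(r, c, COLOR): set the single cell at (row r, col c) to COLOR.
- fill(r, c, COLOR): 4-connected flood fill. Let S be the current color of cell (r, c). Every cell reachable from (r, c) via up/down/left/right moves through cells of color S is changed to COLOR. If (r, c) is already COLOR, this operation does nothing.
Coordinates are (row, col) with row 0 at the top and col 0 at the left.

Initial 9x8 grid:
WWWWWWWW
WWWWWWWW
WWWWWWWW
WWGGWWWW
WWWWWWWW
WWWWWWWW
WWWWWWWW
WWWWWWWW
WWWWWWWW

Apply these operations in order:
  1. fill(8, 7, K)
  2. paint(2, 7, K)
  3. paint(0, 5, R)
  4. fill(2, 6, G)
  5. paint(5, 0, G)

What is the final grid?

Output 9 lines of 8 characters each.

After op 1 fill(8,7,K) [70 cells changed]:
KKKKKKKK
KKKKKKKK
KKKKKKKK
KKGGKKKK
KKKKKKKK
KKKKKKKK
KKKKKKKK
KKKKKKKK
KKKKKKKK
After op 2 paint(2,7,K):
KKKKKKKK
KKKKKKKK
KKKKKKKK
KKGGKKKK
KKKKKKKK
KKKKKKKK
KKKKKKKK
KKKKKKKK
KKKKKKKK
After op 3 paint(0,5,R):
KKKKKRKK
KKKKKKKK
KKKKKKKK
KKGGKKKK
KKKKKKKK
KKKKKKKK
KKKKKKKK
KKKKKKKK
KKKKKKKK
After op 4 fill(2,6,G) [69 cells changed]:
GGGGGRGG
GGGGGGGG
GGGGGGGG
GGGGGGGG
GGGGGGGG
GGGGGGGG
GGGGGGGG
GGGGGGGG
GGGGGGGG
After op 5 paint(5,0,G):
GGGGGRGG
GGGGGGGG
GGGGGGGG
GGGGGGGG
GGGGGGGG
GGGGGGGG
GGGGGGGG
GGGGGGGG
GGGGGGGG

Answer: GGGGGRGG
GGGGGGGG
GGGGGGGG
GGGGGGGG
GGGGGGGG
GGGGGGGG
GGGGGGGG
GGGGGGGG
GGGGGGGG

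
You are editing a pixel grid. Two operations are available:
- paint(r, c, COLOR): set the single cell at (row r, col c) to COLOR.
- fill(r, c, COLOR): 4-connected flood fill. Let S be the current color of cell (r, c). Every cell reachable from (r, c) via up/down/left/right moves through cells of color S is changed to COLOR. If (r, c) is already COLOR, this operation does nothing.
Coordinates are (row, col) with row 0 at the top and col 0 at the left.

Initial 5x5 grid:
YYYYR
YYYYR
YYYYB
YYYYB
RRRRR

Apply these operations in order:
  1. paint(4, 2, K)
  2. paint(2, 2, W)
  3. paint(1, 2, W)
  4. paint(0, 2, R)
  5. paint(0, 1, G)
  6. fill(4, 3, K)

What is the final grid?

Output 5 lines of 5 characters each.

After op 1 paint(4,2,K):
YYYYR
YYYYR
YYYYB
YYYYB
RRKRR
After op 2 paint(2,2,W):
YYYYR
YYYYR
YYWYB
YYYYB
RRKRR
After op 3 paint(1,2,W):
YYYYR
YYWYR
YYWYB
YYYYB
RRKRR
After op 4 paint(0,2,R):
YYRYR
YYWYR
YYWYB
YYYYB
RRKRR
After op 5 paint(0,1,G):
YGRYR
YYWYR
YYWYB
YYYYB
RRKRR
After op 6 fill(4,3,K) [2 cells changed]:
YGRYR
YYWYR
YYWYB
YYYYB
RRKKK

Answer: YGRYR
YYWYR
YYWYB
YYYYB
RRKKK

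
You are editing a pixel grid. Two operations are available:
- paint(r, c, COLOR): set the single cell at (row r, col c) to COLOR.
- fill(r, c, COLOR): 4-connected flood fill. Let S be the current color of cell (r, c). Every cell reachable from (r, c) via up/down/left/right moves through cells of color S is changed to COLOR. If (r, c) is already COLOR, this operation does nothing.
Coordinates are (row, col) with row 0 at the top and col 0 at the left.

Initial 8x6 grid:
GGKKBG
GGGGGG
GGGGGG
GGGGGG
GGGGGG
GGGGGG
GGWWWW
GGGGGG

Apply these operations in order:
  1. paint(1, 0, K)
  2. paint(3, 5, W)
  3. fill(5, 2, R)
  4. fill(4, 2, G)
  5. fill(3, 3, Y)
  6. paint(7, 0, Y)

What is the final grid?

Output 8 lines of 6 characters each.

Answer: YYKKBY
KYYYYY
YYYYYY
YYYYYW
YYYYYY
YYYYYY
YYWWWW
YYYYYY

Derivation:
After op 1 paint(1,0,K):
GGKKBG
KGGGGG
GGGGGG
GGGGGG
GGGGGG
GGGGGG
GGWWWW
GGGGGG
After op 2 paint(3,5,W):
GGKKBG
KGGGGG
GGGGGG
GGGGGW
GGGGGG
GGGGGG
GGWWWW
GGGGGG
After op 3 fill(5,2,R) [39 cells changed]:
RRKKBR
KRRRRR
RRRRRR
RRRRRW
RRRRRR
RRRRRR
RRWWWW
RRRRRR
After op 4 fill(4,2,G) [39 cells changed]:
GGKKBG
KGGGGG
GGGGGG
GGGGGW
GGGGGG
GGGGGG
GGWWWW
GGGGGG
After op 5 fill(3,3,Y) [39 cells changed]:
YYKKBY
KYYYYY
YYYYYY
YYYYYW
YYYYYY
YYYYYY
YYWWWW
YYYYYY
After op 6 paint(7,0,Y):
YYKKBY
KYYYYY
YYYYYY
YYYYYW
YYYYYY
YYYYYY
YYWWWW
YYYYYY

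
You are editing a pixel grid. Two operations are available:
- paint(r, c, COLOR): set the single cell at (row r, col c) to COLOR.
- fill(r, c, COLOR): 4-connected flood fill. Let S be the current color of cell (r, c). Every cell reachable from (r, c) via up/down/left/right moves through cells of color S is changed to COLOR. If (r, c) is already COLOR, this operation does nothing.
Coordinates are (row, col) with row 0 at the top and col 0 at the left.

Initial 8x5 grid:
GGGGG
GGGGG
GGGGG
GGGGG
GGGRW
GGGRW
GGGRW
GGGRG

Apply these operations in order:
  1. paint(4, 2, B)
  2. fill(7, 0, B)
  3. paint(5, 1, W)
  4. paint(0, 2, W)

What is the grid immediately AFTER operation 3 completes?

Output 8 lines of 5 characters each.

After op 1 paint(4,2,B):
GGGGG
GGGGG
GGGGG
GGGGG
GGBRW
GGGRW
GGGRW
GGGRG
After op 2 fill(7,0,B) [31 cells changed]:
BBBBB
BBBBB
BBBBB
BBBBB
BBBRW
BBBRW
BBBRW
BBBRG
After op 3 paint(5,1,W):
BBBBB
BBBBB
BBBBB
BBBBB
BBBRW
BWBRW
BBBRW
BBBRG

Answer: BBBBB
BBBBB
BBBBB
BBBBB
BBBRW
BWBRW
BBBRW
BBBRG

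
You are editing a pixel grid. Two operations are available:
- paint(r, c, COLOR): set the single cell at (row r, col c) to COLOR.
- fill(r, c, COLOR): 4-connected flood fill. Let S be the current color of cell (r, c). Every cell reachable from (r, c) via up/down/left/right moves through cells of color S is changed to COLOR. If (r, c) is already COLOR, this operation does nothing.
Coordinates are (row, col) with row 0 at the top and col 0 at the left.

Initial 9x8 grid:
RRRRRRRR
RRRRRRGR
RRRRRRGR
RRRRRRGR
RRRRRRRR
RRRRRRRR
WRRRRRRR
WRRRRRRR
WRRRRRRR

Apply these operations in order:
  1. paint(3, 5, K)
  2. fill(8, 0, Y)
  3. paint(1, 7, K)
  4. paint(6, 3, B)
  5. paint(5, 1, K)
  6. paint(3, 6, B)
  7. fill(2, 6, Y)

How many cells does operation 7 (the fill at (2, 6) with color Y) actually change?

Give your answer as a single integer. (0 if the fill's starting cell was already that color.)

Answer: 2

Derivation:
After op 1 paint(3,5,K):
RRRRRRRR
RRRRRRGR
RRRRRRGR
RRRRRKGR
RRRRRRRR
RRRRRRRR
WRRRRRRR
WRRRRRRR
WRRRRRRR
After op 2 fill(8,0,Y) [3 cells changed]:
RRRRRRRR
RRRRRRGR
RRRRRRGR
RRRRRKGR
RRRRRRRR
RRRRRRRR
YRRRRRRR
YRRRRRRR
YRRRRRRR
After op 3 paint(1,7,K):
RRRRRRRR
RRRRRRGK
RRRRRRGR
RRRRRKGR
RRRRRRRR
RRRRRRRR
YRRRRRRR
YRRRRRRR
YRRRRRRR
After op 4 paint(6,3,B):
RRRRRRRR
RRRRRRGK
RRRRRRGR
RRRRRKGR
RRRRRRRR
RRRRRRRR
YRRBRRRR
YRRRRRRR
YRRRRRRR
After op 5 paint(5,1,K):
RRRRRRRR
RRRRRRGK
RRRRRRGR
RRRRRKGR
RRRRRRRR
RKRRRRRR
YRRBRRRR
YRRRRRRR
YRRRRRRR
After op 6 paint(3,6,B):
RRRRRRRR
RRRRRRGK
RRRRRRGR
RRRRRKBR
RRRRRRRR
RKRRRRRR
YRRBRRRR
YRRRRRRR
YRRRRRRR
After op 7 fill(2,6,Y) [2 cells changed]:
RRRRRRRR
RRRRRRYK
RRRRRRYR
RRRRRKBR
RRRRRRRR
RKRRRRRR
YRRBRRRR
YRRRRRRR
YRRRRRRR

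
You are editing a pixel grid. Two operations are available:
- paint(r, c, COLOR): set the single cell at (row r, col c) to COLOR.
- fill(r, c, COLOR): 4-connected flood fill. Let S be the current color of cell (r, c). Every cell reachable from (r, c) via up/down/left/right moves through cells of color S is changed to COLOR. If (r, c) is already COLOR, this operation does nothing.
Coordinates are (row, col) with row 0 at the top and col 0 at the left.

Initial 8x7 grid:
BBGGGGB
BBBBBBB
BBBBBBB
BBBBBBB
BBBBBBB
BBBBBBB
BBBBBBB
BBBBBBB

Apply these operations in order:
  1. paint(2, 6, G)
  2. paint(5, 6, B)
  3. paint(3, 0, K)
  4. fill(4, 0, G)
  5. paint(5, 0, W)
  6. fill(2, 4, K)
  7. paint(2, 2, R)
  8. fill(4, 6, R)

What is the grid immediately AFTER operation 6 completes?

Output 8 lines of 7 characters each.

Answer: KKKKKKK
KKKKKKK
KKKKKKK
KKKKKKK
KKKKKKK
WKKKKKK
KKKKKKK
KKKKKKK

Derivation:
After op 1 paint(2,6,G):
BBGGGGB
BBBBBBB
BBBBBBG
BBBBBBB
BBBBBBB
BBBBBBB
BBBBBBB
BBBBBBB
After op 2 paint(5,6,B):
BBGGGGB
BBBBBBB
BBBBBBG
BBBBBBB
BBBBBBB
BBBBBBB
BBBBBBB
BBBBBBB
After op 3 paint(3,0,K):
BBGGGGB
BBBBBBB
BBBBBBG
KBBBBBB
BBBBBBB
BBBBBBB
BBBBBBB
BBBBBBB
After op 4 fill(4,0,G) [50 cells changed]:
GGGGGGG
GGGGGGG
GGGGGGG
KGGGGGG
GGGGGGG
GGGGGGG
GGGGGGG
GGGGGGG
After op 5 paint(5,0,W):
GGGGGGG
GGGGGGG
GGGGGGG
KGGGGGG
GGGGGGG
WGGGGGG
GGGGGGG
GGGGGGG
After op 6 fill(2,4,K) [54 cells changed]:
KKKKKKK
KKKKKKK
KKKKKKK
KKKKKKK
KKKKKKK
WKKKKKK
KKKKKKK
KKKKKKK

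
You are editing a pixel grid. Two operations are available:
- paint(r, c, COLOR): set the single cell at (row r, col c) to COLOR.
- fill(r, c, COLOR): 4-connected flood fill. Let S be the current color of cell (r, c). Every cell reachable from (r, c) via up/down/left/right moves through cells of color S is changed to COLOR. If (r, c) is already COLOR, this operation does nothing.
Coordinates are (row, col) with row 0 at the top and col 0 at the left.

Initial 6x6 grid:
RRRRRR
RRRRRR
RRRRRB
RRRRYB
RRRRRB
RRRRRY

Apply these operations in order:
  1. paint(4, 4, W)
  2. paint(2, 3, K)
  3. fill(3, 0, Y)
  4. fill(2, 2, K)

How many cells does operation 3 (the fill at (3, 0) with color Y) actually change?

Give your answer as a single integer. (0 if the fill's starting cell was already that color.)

Answer: 29

Derivation:
After op 1 paint(4,4,W):
RRRRRR
RRRRRR
RRRRRB
RRRRYB
RRRRWB
RRRRRY
After op 2 paint(2,3,K):
RRRRRR
RRRRRR
RRRKRB
RRRRYB
RRRRWB
RRRRRY
After op 3 fill(3,0,Y) [29 cells changed]:
YYYYYY
YYYYYY
YYYKYB
YYYYYB
YYYYWB
YYYYYY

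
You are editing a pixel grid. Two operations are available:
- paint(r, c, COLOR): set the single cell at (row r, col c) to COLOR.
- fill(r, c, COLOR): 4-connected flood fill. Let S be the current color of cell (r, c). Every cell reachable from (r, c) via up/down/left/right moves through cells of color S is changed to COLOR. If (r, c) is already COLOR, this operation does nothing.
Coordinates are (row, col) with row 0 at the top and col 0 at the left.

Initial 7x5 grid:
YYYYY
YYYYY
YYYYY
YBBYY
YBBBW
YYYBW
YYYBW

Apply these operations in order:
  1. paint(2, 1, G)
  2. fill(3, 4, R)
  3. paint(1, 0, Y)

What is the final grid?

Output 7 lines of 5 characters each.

After op 1 paint(2,1,G):
YYYYY
YYYYY
YGYYY
YBBYY
YBBBW
YYYBW
YYYBW
After op 2 fill(3,4,R) [24 cells changed]:
RRRRR
RRRRR
RGRRR
RBBRR
RBBBW
RRRBW
RRRBW
After op 3 paint(1,0,Y):
RRRRR
YRRRR
RGRRR
RBBRR
RBBBW
RRRBW
RRRBW

Answer: RRRRR
YRRRR
RGRRR
RBBRR
RBBBW
RRRBW
RRRBW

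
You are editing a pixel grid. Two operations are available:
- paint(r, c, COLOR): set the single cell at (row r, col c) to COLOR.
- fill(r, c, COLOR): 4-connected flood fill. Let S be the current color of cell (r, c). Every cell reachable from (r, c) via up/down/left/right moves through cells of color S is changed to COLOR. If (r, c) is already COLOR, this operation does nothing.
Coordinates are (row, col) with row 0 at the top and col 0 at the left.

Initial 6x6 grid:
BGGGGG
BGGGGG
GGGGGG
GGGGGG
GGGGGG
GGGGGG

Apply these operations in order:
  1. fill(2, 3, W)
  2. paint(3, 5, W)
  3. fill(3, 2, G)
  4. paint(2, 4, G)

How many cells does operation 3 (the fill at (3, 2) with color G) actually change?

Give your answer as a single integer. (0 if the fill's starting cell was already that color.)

Answer: 34

Derivation:
After op 1 fill(2,3,W) [34 cells changed]:
BWWWWW
BWWWWW
WWWWWW
WWWWWW
WWWWWW
WWWWWW
After op 2 paint(3,5,W):
BWWWWW
BWWWWW
WWWWWW
WWWWWW
WWWWWW
WWWWWW
After op 3 fill(3,2,G) [34 cells changed]:
BGGGGG
BGGGGG
GGGGGG
GGGGGG
GGGGGG
GGGGGG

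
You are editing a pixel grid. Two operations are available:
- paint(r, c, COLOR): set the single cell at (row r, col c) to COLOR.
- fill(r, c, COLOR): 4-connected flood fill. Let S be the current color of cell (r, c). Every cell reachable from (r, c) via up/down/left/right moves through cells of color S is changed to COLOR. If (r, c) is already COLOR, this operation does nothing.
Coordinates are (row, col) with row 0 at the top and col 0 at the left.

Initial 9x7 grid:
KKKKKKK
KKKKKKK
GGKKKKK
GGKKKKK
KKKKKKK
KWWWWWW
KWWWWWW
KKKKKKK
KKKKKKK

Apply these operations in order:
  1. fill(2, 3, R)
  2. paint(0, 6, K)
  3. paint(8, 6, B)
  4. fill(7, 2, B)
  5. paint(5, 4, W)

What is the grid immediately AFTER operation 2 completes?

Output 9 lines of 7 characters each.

After op 1 fill(2,3,R) [47 cells changed]:
RRRRRRR
RRRRRRR
GGRRRRR
GGRRRRR
RRRRRRR
RWWWWWW
RWWWWWW
RRRRRRR
RRRRRRR
After op 2 paint(0,6,K):
RRRRRRK
RRRRRRR
GGRRRRR
GGRRRRR
RRRRRRR
RWWWWWW
RWWWWWW
RRRRRRR
RRRRRRR

Answer: RRRRRRK
RRRRRRR
GGRRRRR
GGRRRRR
RRRRRRR
RWWWWWW
RWWWWWW
RRRRRRR
RRRRRRR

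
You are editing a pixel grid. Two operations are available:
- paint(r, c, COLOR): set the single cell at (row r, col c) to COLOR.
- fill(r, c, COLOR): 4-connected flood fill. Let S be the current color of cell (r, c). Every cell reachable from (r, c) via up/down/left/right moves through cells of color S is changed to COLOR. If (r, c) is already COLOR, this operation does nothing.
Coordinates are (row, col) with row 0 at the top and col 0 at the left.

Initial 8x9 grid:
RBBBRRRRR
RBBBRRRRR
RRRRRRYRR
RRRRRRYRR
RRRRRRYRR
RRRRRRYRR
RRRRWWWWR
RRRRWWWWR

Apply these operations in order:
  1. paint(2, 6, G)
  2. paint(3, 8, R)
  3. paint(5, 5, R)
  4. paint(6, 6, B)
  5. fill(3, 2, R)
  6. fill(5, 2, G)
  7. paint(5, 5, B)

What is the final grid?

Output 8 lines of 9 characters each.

After op 1 paint(2,6,G):
RBBBRRRRR
RBBBRRRRR
RRRRRRGRR
RRRRRRYRR
RRRRRRYRR
RRRRRRYRR
RRRRWWWWR
RRRRWWWWR
After op 2 paint(3,8,R):
RBBBRRRRR
RBBBRRRRR
RRRRRRGRR
RRRRRRYRR
RRRRRRYRR
RRRRRRYRR
RRRRWWWWR
RRRRWWWWR
After op 3 paint(5,5,R):
RBBBRRRRR
RBBBRRRRR
RRRRRRGRR
RRRRRRYRR
RRRRRRYRR
RRRRRRYRR
RRRRWWWWR
RRRRWWWWR
After op 4 paint(6,6,B):
RBBBRRRRR
RBBBRRRRR
RRRRRRGRR
RRRRRRYRR
RRRRRRYRR
RRRRRRYRR
RRRRWWBWR
RRRRWWWWR
After op 5 fill(3,2,R) [0 cells changed]:
RBBBRRRRR
RBBBRRRRR
RRRRRRGRR
RRRRRRYRR
RRRRRRYRR
RRRRRRYRR
RRRRWWBWR
RRRRWWWWR
After op 6 fill(5,2,G) [54 cells changed]:
GBBBGGGGG
GBBBGGGGG
GGGGGGGGG
GGGGGGYGG
GGGGGGYGG
GGGGGGYGG
GGGGWWBWG
GGGGWWWWG
After op 7 paint(5,5,B):
GBBBGGGGG
GBBBGGGGG
GGGGGGGGG
GGGGGGYGG
GGGGGGYGG
GGGGGBYGG
GGGGWWBWG
GGGGWWWWG

Answer: GBBBGGGGG
GBBBGGGGG
GGGGGGGGG
GGGGGGYGG
GGGGGGYGG
GGGGGBYGG
GGGGWWBWG
GGGGWWWWG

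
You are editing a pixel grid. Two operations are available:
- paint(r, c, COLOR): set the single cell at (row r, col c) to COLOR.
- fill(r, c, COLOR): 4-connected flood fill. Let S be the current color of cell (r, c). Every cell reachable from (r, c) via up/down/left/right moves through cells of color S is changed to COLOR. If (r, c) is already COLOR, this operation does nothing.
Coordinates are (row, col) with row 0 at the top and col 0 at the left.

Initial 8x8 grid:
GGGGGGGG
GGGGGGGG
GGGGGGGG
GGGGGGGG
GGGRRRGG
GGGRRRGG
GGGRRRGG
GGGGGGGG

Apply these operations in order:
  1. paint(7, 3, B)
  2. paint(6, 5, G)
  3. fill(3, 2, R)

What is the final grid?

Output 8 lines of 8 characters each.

After op 1 paint(7,3,B):
GGGGGGGG
GGGGGGGG
GGGGGGGG
GGGGGGGG
GGGRRRGG
GGGRRRGG
GGGRRRGG
GGGBGGGG
After op 2 paint(6,5,G):
GGGGGGGG
GGGGGGGG
GGGGGGGG
GGGGGGGG
GGGRRRGG
GGGRRRGG
GGGRRGGG
GGGBGGGG
After op 3 fill(3,2,R) [55 cells changed]:
RRRRRRRR
RRRRRRRR
RRRRRRRR
RRRRRRRR
RRRRRRRR
RRRRRRRR
RRRRRRRR
RRRBRRRR

Answer: RRRRRRRR
RRRRRRRR
RRRRRRRR
RRRRRRRR
RRRRRRRR
RRRRRRRR
RRRRRRRR
RRRBRRRR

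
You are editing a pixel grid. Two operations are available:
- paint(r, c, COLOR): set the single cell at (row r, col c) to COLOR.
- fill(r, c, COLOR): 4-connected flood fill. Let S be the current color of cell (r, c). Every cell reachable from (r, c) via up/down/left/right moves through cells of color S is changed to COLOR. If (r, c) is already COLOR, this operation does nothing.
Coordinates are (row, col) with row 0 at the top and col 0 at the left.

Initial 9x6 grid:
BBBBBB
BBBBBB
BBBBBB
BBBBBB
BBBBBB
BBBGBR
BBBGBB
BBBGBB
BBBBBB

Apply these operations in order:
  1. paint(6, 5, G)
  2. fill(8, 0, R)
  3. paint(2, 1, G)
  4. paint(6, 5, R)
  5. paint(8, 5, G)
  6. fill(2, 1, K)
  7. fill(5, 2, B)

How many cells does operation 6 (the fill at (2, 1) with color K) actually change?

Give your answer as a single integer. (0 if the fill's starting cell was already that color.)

Answer: 1

Derivation:
After op 1 paint(6,5,G):
BBBBBB
BBBBBB
BBBBBB
BBBBBB
BBBBBB
BBBGBR
BBBGBG
BBBGBB
BBBBBB
After op 2 fill(8,0,R) [49 cells changed]:
RRRRRR
RRRRRR
RRRRRR
RRRRRR
RRRRRR
RRRGRR
RRRGRG
RRRGRR
RRRRRR
After op 3 paint(2,1,G):
RRRRRR
RRRRRR
RGRRRR
RRRRRR
RRRRRR
RRRGRR
RRRGRG
RRRGRR
RRRRRR
After op 4 paint(6,5,R):
RRRRRR
RRRRRR
RGRRRR
RRRRRR
RRRRRR
RRRGRR
RRRGRR
RRRGRR
RRRRRR
After op 5 paint(8,5,G):
RRRRRR
RRRRRR
RGRRRR
RRRRRR
RRRRRR
RRRGRR
RRRGRR
RRRGRR
RRRRRG
After op 6 fill(2,1,K) [1 cells changed]:
RRRRRR
RRRRRR
RKRRRR
RRRRRR
RRRRRR
RRRGRR
RRRGRR
RRRGRR
RRRRRG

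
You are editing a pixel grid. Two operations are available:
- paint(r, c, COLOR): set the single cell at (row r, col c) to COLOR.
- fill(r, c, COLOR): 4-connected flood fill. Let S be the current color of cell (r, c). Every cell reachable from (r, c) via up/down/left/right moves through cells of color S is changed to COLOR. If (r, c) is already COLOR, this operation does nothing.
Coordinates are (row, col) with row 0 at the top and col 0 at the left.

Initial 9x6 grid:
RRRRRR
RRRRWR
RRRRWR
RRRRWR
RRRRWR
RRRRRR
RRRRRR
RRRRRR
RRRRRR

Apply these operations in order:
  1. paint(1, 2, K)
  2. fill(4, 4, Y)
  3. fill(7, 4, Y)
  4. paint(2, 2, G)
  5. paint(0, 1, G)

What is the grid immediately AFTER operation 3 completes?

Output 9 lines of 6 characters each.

After op 1 paint(1,2,K):
RRRRRR
RRKRWR
RRRRWR
RRRRWR
RRRRWR
RRRRRR
RRRRRR
RRRRRR
RRRRRR
After op 2 fill(4,4,Y) [4 cells changed]:
RRRRRR
RRKRYR
RRRRYR
RRRRYR
RRRRYR
RRRRRR
RRRRRR
RRRRRR
RRRRRR
After op 3 fill(7,4,Y) [49 cells changed]:
YYYYYY
YYKYYY
YYYYYY
YYYYYY
YYYYYY
YYYYYY
YYYYYY
YYYYYY
YYYYYY

Answer: YYYYYY
YYKYYY
YYYYYY
YYYYYY
YYYYYY
YYYYYY
YYYYYY
YYYYYY
YYYYYY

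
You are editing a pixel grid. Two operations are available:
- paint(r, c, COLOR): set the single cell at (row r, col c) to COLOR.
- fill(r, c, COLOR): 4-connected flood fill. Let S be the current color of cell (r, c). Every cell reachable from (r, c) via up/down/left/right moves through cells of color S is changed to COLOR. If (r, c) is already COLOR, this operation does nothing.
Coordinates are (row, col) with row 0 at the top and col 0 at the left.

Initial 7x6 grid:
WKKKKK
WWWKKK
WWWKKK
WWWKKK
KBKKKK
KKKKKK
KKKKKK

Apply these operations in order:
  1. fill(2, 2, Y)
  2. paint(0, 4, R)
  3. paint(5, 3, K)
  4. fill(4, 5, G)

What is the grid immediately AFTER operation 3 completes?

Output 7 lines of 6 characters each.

Answer: YKKKRK
YYYKKK
YYYKKK
YYYKKK
KBKKKK
KKKKKK
KKKKKK

Derivation:
After op 1 fill(2,2,Y) [10 cells changed]:
YKKKKK
YYYKKK
YYYKKK
YYYKKK
KBKKKK
KKKKKK
KKKKKK
After op 2 paint(0,4,R):
YKKKRK
YYYKKK
YYYKKK
YYYKKK
KBKKKK
KKKKKK
KKKKKK
After op 3 paint(5,3,K):
YKKKRK
YYYKKK
YYYKKK
YYYKKK
KBKKKK
KKKKKK
KKKKKK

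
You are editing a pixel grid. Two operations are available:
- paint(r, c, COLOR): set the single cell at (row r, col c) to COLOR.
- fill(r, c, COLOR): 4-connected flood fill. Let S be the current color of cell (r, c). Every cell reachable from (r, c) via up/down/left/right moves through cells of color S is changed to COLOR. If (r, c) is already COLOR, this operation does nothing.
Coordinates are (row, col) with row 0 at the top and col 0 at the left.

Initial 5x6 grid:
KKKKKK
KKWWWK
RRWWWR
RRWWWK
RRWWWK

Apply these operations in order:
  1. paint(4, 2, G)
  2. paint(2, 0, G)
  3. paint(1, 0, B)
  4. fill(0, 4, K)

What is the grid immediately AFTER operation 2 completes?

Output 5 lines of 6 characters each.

After op 1 paint(4,2,G):
KKKKKK
KKWWWK
RRWWWR
RRWWWK
RRGWWK
After op 2 paint(2,0,G):
KKKKKK
KKWWWK
GRWWWR
RRWWWK
RRGWWK

Answer: KKKKKK
KKWWWK
GRWWWR
RRWWWK
RRGWWK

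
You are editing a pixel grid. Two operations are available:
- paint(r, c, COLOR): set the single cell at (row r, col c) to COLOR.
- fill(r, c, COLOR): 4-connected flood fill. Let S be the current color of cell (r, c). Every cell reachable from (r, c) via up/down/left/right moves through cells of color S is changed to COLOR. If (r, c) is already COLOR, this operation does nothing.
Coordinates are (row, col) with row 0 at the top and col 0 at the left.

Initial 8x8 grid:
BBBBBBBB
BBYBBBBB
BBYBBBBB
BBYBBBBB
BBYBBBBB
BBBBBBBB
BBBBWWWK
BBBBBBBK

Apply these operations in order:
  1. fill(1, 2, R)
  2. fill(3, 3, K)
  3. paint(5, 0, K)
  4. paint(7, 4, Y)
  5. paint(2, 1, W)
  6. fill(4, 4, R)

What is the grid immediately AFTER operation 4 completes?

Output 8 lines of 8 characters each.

After op 1 fill(1,2,R) [4 cells changed]:
BBBBBBBB
BBRBBBBB
BBRBBBBB
BBRBBBBB
BBRBBBBB
BBBBBBBB
BBBBWWWK
BBBBBBBK
After op 2 fill(3,3,K) [55 cells changed]:
KKKKKKKK
KKRKKKKK
KKRKKKKK
KKRKKKKK
KKRKKKKK
KKKKKKKK
KKKKWWWK
KKKKKKKK
After op 3 paint(5,0,K):
KKKKKKKK
KKRKKKKK
KKRKKKKK
KKRKKKKK
KKRKKKKK
KKKKKKKK
KKKKWWWK
KKKKKKKK
After op 4 paint(7,4,Y):
KKKKKKKK
KKRKKKKK
KKRKKKKK
KKRKKKKK
KKRKKKKK
KKKKKKKK
KKKKWWWK
KKKKYKKK

Answer: KKKKKKKK
KKRKKKKK
KKRKKKKK
KKRKKKKK
KKRKKKKK
KKKKKKKK
KKKKWWWK
KKKKYKKK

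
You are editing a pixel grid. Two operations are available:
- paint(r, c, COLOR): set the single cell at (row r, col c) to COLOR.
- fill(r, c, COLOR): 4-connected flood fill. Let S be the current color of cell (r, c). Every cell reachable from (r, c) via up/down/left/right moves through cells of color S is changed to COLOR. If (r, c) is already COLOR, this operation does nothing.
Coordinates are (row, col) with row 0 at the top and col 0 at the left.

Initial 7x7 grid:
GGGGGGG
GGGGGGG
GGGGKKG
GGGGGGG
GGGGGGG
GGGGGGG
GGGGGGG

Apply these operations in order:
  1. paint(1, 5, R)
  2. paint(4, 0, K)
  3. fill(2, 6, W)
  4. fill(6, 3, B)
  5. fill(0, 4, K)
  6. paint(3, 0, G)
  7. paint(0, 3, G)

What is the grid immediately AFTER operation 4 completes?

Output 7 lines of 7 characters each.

After op 1 paint(1,5,R):
GGGGGGG
GGGGGRG
GGGGKKG
GGGGGGG
GGGGGGG
GGGGGGG
GGGGGGG
After op 2 paint(4,0,K):
GGGGGGG
GGGGGRG
GGGGKKG
GGGGGGG
KGGGGGG
GGGGGGG
GGGGGGG
After op 3 fill(2,6,W) [45 cells changed]:
WWWWWWW
WWWWWRW
WWWWKKW
WWWWWWW
KWWWWWW
WWWWWWW
WWWWWWW
After op 4 fill(6,3,B) [45 cells changed]:
BBBBBBB
BBBBBRB
BBBBKKB
BBBBBBB
KBBBBBB
BBBBBBB
BBBBBBB

Answer: BBBBBBB
BBBBBRB
BBBBKKB
BBBBBBB
KBBBBBB
BBBBBBB
BBBBBBB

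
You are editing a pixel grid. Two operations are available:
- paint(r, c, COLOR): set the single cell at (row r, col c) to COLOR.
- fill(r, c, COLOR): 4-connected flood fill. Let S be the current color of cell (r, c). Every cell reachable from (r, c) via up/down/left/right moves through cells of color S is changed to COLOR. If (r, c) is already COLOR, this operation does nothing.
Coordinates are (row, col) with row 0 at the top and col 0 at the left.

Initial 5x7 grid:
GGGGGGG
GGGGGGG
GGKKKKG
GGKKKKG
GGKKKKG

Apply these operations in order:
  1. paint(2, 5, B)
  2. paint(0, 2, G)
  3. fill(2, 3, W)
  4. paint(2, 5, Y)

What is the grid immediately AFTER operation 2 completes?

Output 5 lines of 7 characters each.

Answer: GGGGGGG
GGGGGGG
GGKKKBG
GGKKKKG
GGKKKKG

Derivation:
After op 1 paint(2,5,B):
GGGGGGG
GGGGGGG
GGKKKBG
GGKKKKG
GGKKKKG
After op 2 paint(0,2,G):
GGGGGGG
GGGGGGG
GGKKKBG
GGKKKKG
GGKKKKG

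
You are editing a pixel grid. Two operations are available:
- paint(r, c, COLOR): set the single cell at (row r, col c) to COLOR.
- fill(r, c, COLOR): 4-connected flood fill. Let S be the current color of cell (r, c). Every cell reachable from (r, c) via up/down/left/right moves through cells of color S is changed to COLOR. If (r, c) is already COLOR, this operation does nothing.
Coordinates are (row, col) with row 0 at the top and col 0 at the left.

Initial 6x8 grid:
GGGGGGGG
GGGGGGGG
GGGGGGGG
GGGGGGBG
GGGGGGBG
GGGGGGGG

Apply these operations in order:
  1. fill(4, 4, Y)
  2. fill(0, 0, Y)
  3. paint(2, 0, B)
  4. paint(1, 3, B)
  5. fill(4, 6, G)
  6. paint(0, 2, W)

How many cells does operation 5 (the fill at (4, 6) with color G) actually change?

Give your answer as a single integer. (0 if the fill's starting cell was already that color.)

Answer: 2

Derivation:
After op 1 fill(4,4,Y) [46 cells changed]:
YYYYYYYY
YYYYYYYY
YYYYYYYY
YYYYYYBY
YYYYYYBY
YYYYYYYY
After op 2 fill(0,0,Y) [0 cells changed]:
YYYYYYYY
YYYYYYYY
YYYYYYYY
YYYYYYBY
YYYYYYBY
YYYYYYYY
After op 3 paint(2,0,B):
YYYYYYYY
YYYYYYYY
BYYYYYYY
YYYYYYBY
YYYYYYBY
YYYYYYYY
After op 4 paint(1,3,B):
YYYYYYYY
YYYBYYYY
BYYYYYYY
YYYYYYBY
YYYYYYBY
YYYYYYYY
After op 5 fill(4,6,G) [2 cells changed]:
YYYYYYYY
YYYBYYYY
BYYYYYYY
YYYYYYGY
YYYYYYGY
YYYYYYYY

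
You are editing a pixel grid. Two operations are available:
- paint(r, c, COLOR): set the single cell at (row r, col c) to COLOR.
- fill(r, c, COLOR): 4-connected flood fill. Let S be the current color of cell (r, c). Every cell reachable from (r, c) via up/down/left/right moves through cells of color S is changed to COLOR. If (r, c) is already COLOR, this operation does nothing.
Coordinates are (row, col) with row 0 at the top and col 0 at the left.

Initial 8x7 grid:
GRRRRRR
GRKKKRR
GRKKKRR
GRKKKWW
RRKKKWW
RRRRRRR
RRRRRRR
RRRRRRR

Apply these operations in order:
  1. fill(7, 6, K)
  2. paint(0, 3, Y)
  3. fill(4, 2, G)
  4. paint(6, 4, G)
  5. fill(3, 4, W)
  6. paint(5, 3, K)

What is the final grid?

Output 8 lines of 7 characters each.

Answer: WWWYWWW
WWWWWWW
WWWWWWW
WWWWWWW
WWWWWWW
WWWKWWW
WWWWWWW
WWWWWWW

Derivation:
After op 1 fill(7,6,K) [36 cells changed]:
GKKKKKK
GKKKKKK
GKKKKKK
GKKKKWW
KKKKKWW
KKKKKKK
KKKKKKK
KKKKKKK
After op 2 paint(0,3,Y):
GKKYKKK
GKKKKKK
GKKKKKK
GKKKKWW
KKKKKWW
KKKKKKK
KKKKKKK
KKKKKKK
After op 3 fill(4,2,G) [47 cells changed]:
GGGYGGG
GGGGGGG
GGGGGGG
GGGGGWW
GGGGGWW
GGGGGGG
GGGGGGG
GGGGGGG
After op 4 paint(6,4,G):
GGGYGGG
GGGGGGG
GGGGGGG
GGGGGWW
GGGGGWW
GGGGGGG
GGGGGGG
GGGGGGG
After op 5 fill(3,4,W) [51 cells changed]:
WWWYWWW
WWWWWWW
WWWWWWW
WWWWWWW
WWWWWWW
WWWWWWW
WWWWWWW
WWWWWWW
After op 6 paint(5,3,K):
WWWYWWW
WWWWWWW
WWWWWWW
WWWWWWW
WWWWWWW
WWWKWWW
WWWWWWW
WWWWWWW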